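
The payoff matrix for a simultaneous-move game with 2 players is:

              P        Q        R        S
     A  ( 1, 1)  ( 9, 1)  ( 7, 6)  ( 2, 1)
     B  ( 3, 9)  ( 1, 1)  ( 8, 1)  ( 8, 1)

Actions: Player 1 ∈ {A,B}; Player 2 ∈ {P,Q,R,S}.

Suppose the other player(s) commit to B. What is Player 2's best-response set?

u_2(P vs B) = 9
u_2(Q vs B) = 1
u_2(R vs B) = 1
u_2(S vs B) = 1
max payoff 9 at {P}

BR_2 = {P}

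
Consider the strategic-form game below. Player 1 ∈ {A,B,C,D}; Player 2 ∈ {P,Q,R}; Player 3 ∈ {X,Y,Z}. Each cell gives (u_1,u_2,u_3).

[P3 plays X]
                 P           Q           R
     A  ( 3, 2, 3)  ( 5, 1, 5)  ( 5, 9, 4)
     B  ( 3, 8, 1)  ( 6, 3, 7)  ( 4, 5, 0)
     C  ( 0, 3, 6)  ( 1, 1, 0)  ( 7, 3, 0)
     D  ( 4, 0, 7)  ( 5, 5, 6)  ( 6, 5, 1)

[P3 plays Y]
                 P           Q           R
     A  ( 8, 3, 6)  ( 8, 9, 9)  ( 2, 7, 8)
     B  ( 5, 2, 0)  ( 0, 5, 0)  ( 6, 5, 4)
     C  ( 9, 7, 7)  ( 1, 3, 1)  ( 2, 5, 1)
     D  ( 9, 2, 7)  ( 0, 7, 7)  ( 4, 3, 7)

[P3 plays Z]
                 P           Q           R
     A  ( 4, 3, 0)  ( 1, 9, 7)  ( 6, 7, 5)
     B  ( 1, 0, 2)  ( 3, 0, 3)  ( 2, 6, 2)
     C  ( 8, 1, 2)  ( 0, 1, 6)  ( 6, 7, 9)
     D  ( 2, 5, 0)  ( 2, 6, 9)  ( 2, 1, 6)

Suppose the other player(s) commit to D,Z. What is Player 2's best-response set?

u_2(P vs D,Z) = 5
u_2(Q vs D,Z) = 6
u_2(R vs D,Z) = 1
max payoff 6 at {Q}

BR_2 = {Q}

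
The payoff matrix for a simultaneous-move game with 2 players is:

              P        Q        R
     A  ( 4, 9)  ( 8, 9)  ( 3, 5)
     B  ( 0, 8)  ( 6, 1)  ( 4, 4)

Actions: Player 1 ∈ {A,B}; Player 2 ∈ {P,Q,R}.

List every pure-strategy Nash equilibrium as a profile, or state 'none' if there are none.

(A,P): NE
(A,Q): NE
(A,R): not NE [P1→B gives 4>3; P2→Q gives 9>5]
(B,P): not NE [P1→A gives 4>0]
(B,Q): not NE [P1→A gives 8>6; P2→P gives 8>1]
(B,R): not NE [P2→P gives 8>4]

Nash profiles: (A,P), (A,Q)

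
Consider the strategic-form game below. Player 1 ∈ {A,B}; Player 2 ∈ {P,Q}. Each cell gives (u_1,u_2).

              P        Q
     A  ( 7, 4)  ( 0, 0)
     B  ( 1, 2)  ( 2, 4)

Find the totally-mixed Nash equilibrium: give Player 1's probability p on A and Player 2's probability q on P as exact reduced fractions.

P1 indiff ⇒ q·7+(1-q)·0 = q·1+(1-q)·2 ⇒ q(6) = (1-q)(2) ⇒ q = 1/4
P2 indiff ⇒ p·4+(1-p)·2 = p·0+(1-p)·4 ⇒ p(4) = (1-p)(2) ⇒ p = 1/3

P1 mixes 1/3 on A; P2 mixes 1/4 on P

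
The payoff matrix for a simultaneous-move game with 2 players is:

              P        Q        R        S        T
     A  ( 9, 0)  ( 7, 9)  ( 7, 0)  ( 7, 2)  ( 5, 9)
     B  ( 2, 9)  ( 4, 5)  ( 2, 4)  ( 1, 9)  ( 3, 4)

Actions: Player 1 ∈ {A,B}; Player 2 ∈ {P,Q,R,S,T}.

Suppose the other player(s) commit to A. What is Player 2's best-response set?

u_2(P vs A) = 0
u_2(Q vs A) = 9
u_2(R vs A) = 0
u_2(S vs A) = 2
u_2(T vs A) = 9
max payoff 9 at {Q,T}

argmax u_2 = {Q,T}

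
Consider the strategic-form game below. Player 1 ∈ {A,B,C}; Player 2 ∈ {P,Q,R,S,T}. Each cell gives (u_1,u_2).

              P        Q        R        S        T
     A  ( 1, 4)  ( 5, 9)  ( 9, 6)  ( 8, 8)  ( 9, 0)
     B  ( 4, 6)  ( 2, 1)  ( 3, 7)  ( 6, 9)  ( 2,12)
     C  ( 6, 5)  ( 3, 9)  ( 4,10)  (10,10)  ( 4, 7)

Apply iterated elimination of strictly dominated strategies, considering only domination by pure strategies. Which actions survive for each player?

P1 drop B (C beats it: P:6>4 Q:3>2 R:4>3 S:10>6 T:4>2)
P2 drop P (Q beats it: A:9>4 C:9>5)
P2 drop T (Q beats it: A:9>0 C:9>7)
P1→{A,C} P2→{Q,R,S}

Remaining: P1:{A,C} P2:{Q,R,S}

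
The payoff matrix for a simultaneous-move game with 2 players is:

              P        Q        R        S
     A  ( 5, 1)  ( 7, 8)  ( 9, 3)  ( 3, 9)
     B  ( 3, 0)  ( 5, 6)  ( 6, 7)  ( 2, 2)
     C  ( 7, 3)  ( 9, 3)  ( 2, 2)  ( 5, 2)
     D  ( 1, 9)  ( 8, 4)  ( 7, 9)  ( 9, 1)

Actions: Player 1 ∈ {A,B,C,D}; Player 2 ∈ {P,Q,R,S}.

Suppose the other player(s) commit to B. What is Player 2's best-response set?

u_2(P vs B) = 0
u_2(Q vs B) = 6
u_2(R vs B) = 7
u_2(S vs B) = 2
max payoff 7 at {R}

P2 best: {R}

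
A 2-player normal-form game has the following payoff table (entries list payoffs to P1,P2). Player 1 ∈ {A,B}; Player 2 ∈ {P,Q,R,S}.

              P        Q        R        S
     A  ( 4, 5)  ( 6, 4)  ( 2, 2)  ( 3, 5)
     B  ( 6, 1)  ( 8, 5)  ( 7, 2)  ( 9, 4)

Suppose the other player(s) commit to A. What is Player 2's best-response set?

argmax u_2 = {P,S}

u_2(P vs A) = 5
u_2(Q vs A) = 4
u_2(R vs A) = 2
u_2(S vs A) = 5
max payoff 5 at {P,S}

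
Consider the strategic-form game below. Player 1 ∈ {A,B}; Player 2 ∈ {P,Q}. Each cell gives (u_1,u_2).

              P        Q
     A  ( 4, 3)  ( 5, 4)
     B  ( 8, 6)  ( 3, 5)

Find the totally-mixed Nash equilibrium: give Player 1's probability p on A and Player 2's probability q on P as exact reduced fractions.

P1 indiff ⇒ q·4+(1-q)·5 = q·8+(1-q)·3 ⇒ q(-4) = (1-q)(-2) ⇒ q = 1/3
P2 indiff ⇒ p·3+(1-p)·6 = p·4+(1-p)·5 ⇒ p(-1) = (1-p)(-1) ⇒ p = 1/2

p=1/2, q=1/3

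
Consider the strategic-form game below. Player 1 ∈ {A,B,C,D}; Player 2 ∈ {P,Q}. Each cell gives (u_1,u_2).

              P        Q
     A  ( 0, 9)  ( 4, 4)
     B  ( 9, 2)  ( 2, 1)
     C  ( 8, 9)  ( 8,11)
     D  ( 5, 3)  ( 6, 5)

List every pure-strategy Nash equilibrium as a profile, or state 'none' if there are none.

(A,P): not NE [P1→B gives 9>0]
(A,Q): not NE [P1→C gives 8>4; P2→P gives 9>4]
(B,P): NE
(B,Q): not NE [P1→C gives 8>2; P2→P gives 2>1]
(C,P): not NE [P1→B gives 9>8; P2→Q gives 11>9]
(C,Q): NE
(D,P): not NE [P1→B gives 9>5; P2→Q gives 5>3]
(D,Q): not NE [P1→C gives 8>6]

NE set: (B,P), (C,Q)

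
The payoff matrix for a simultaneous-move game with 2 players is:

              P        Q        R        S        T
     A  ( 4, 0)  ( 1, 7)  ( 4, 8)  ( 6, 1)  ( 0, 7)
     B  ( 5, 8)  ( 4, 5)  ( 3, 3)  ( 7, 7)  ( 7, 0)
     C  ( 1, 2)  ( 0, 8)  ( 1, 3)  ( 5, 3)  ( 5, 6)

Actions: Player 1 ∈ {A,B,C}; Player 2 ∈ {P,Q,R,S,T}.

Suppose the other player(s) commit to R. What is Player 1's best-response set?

P1 best: {A}

u_1(A vs R) = 4
u_1(B vs R) = 3
u_1(C vs R) = 1
max payoff 4 at {A}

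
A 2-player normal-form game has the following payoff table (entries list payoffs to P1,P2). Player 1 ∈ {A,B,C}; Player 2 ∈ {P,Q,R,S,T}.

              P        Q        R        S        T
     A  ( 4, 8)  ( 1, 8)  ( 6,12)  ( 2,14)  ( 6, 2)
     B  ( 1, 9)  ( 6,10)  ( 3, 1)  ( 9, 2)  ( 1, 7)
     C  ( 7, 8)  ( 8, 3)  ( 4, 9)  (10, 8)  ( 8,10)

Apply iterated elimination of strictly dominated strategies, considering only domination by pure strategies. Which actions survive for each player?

Survivors P1:{A,C} P2:{R,S,T}

P1 drop B (C beats it: P:7>1 Q:8>6 R:4>3 S:10>9 T:8>1)
P2 drop P (R beats it: A:12>8 C:9>8)
P2 drop Q (R beats it: A:12>8 C:9>3)
P1→{A,C} P2→{R,S,T}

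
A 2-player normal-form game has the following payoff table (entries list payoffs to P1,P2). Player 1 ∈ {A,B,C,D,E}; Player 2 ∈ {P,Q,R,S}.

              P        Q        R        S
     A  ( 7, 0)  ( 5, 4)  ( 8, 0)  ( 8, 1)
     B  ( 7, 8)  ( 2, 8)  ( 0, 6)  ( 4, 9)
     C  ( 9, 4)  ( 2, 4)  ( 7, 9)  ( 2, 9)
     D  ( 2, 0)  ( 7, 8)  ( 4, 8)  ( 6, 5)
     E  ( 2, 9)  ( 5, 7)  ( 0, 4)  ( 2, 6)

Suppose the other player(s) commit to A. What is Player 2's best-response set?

u_2(P vs A) = 0
u_2(Q vs A) = 4
u_2(R vs A) = 0
u_2(S vs A) = 1
max payoff 4 at {Q}

P2 best: {Q}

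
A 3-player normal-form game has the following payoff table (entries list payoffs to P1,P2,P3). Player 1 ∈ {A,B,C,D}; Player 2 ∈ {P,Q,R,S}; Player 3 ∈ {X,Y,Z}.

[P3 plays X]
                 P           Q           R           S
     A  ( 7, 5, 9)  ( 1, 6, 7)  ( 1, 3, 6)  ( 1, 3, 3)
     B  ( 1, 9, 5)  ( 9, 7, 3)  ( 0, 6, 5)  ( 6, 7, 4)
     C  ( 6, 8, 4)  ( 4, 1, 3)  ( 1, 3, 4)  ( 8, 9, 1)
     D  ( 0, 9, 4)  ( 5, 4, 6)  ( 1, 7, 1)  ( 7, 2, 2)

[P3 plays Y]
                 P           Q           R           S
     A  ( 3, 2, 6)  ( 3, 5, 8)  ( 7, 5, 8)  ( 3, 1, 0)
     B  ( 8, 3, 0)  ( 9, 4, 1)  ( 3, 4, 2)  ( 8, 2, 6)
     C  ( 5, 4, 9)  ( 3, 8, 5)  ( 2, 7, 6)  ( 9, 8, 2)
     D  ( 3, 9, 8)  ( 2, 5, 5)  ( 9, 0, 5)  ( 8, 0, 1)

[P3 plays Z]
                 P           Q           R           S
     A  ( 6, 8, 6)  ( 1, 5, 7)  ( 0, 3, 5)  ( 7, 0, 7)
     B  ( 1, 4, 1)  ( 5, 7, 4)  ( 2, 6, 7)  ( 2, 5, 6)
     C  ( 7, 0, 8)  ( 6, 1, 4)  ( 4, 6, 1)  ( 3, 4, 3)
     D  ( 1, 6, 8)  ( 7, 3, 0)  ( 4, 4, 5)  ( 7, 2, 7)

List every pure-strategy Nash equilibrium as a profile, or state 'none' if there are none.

No pure NE.

(A,P,X): not NE [P2→Q gives 6>5]
(A,P,Y): not NE [P1→B gives 8>3; P2→R gives 5>2; P3→X gives 9>6]
(A,P,Z): not NE [P1→C gives 7>6; P3→X gives 9>6]
(A,Q,X): not NE [P1→B gives 9>1; P3→Y gives 8>7]
(A,Q,Y): not NE [P1→B gives 9>3]
(A,Q,Z): not NE [P1→D gives 7>1; P2→P gives 8>5; P3→Y gives 8>7]
(A,R,X): not NE [P2→Q gives 6>3; P3→Y gives 8>6]
(A,R,Y): not NE [P1→D gives 9>7]
(A,R,Z): not NE [P1→D gives 4>0; P2→P gives 8>3; P3→Y gives 8>5]
(A,S,X): not NE [P1→C gives 8>1; P2→Q gives 6>3; P3→Z gives 7>3]
(A,S,Y): not NE [P1→C gives 9>3; P2→R gives 5>1; P3→Z gives 7>0]
(A,S,Z): not NE [P2→P gives 8>0]
(B,P,X): not NE [P1→A gives 7>1]
(B,P,Y): not NE [P2→R gives 4>3; P3→X gives 5>0]
(B,P,Z): not NE [P1→C gives 7>1; P2→Q gives 7>4; P3→X gives 5>1]
(B,Q,X): not NE [P2→P gives 9>7; P3→Z gives 4>3]
(B,Q,Y): not NE [P3→Z gives 4>1]
(B,Q,Z): not NE [P1→D gives 7>5]
(B,R,X): not NE [P1→D gives 1>0; P2→P gives 9>6; P3→Z gives 7>5]
(B,R,Y): not NE [P1→D gives 9>3; P3→Z gives 7>2]
(B,R,Z): not NE [P1→D gives 4>2; P2→Q gives 7>6]
(B,S,X): not NE [P1→C gives 8>6; P2→P gives 9>7; P3→Z gives 6>4]
(B,S,Y): not NE [P1→C gives 9>8; P2→R gives 4>2]
(B,S,Z): not NE [P1→D gives 7>2; P2→Q gives 7>5]
(C,P,X): not NE [P1→A gives 7>6; P2→S gives 9>8; P3→Y gives 9>4]
(C,P,Y): not NE [P1→B gives 8>5; P2→S gives 8>4]
(C,P,Z): not NE [P2→R gives 6>0; P3→Y gives 9>8]
(C,Q,X): not NE [P1→B gives 9>4; P2→S gives 9>1; P3→Y gives 5>3]
(C,Q,Y): not NE [P1→B gives 9>3]
(C,Q,Z): not NE [P1→D gives 7>6; P2→R gives 6>1; P3→Y gives 5>4]
(C,R,X): not NE [P2→S gives 9>3; P3→Y gives 6>4]
(C,R,Y): not NE [P1→D gives 9>2; P2→S gives 8>7]
(C,R,Z): not NE [P3→Y gives 6>1]
(C,S,X): not NE [P3→Z gives 3>1]
(C,S,Y): not NE [P3→Z gives 3>2]
(C,S,Z): not NE [P1→D gives 7>3; P2→R gives 6>4]
(D,P,X): not NE [P1→A gives 7>0; P3→Z gives 8>4]
(D,P,Y): not NE [P1→B gives 8>3]
(D,P,Z): not NE [P1→C gives 7>1]
(D,Q,X): not NE [P1→B gives 9>5; P2→P gives 9>4]
(D,Q,Y): not NE [P1→B gives 9>2; P2→P gives 9>5; P3→X gives 6>5]
(D,Q,Z): not NE [P2→P gives 6>3; P3→X gives 6>0]
(D,R,X): not NE [P2→P gives 9>7; P3→Z gives 5>1]
(D,R,Y): not NE [P2→P gives 9>0]
(D,R,Z): not NE [P2→P gives 6>4]
(D,S,X): not NE [P1→C gives 8>7; P2→P gives 9>2; P3→Z gives 7>2]
(D,S,Y): not NE [P1→C gives 9>8; P2→P gives 9>0; P3→Z gives 7>1]
(D,S,Z): not NE [P2→P gives 6>2]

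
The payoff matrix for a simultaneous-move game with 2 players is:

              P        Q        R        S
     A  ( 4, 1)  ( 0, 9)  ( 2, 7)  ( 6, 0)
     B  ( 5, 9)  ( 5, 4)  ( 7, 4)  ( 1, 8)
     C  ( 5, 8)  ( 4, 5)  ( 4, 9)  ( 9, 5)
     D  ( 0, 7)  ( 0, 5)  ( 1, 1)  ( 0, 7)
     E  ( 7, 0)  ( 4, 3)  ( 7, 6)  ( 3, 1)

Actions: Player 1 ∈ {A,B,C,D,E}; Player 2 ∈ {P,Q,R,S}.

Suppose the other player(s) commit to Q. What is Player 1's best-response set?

argmax u_1 = {B}

u_1(A vs Q) = 0
u_1(B vs Q) = 5
u_1(C vs Q) = 4
u_1(D vs Q) = 0
u_1(E vs Q) = 4
max payoff 5 at {B}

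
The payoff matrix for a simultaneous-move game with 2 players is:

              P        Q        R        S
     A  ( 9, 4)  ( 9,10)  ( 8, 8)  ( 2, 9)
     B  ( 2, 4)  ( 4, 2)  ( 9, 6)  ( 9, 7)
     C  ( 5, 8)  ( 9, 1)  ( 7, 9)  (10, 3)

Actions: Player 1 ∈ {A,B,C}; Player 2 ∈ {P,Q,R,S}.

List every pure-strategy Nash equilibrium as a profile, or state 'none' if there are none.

NE set: (A,Q)

(A,P): not NE [P2→Q gives 10>4]
(A,Q): NE
(A,R): not NE [P1→B gives 9>8; P2→Q gives 10>8]
(A,S): not NE [P1→C gives 10>2; P2→Q gives 10>9]
(B,P): not NE [P1→A gives 9>2; P2→S gives 7>4]
(B,Q): not NE [P1→C gives 9>4; P2→S gives 7>2]
(B,R): not NE [P2→S gives 7>6]
(B,S): not NE [P1→C gives 10>9]
(C,P): not NE [P1→A gives 9>5; P2→R gives 9>8]
(C,Q): not NE [P2→R gives 9>1]
(C,R): not NE [P1→B gives 9>7]
(C,S): not NE [P2→R gives 9>3]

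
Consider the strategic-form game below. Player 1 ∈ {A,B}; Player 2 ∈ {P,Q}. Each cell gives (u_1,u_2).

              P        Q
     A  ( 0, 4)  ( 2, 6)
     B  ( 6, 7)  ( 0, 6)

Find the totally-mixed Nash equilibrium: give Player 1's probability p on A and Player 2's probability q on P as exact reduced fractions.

P1 indiff ⇒ q·0+(1-q)·2 = q·6+(1-q)·0 ⇒ q(-6) = (1-q)(-2) ⇒ q = 1/4
P2 indiff ⇒ p·4+(1-p)·7 = p·6+(1-p)·6 ⇒ p(-2) = (1-p)(-1) ⇒ p = 1/3

(p,q) = (1/3, 1/4)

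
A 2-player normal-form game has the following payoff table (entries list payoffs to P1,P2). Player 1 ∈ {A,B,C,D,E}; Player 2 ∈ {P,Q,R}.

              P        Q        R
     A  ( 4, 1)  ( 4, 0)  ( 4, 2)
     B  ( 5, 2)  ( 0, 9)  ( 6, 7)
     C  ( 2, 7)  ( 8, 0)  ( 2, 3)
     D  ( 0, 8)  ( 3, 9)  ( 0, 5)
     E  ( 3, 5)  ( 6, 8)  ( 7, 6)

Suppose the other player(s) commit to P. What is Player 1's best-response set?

argmax u_1 = {B}

u_1(A vs P) = 4
u_1(B vs P) = 5
u_1(C vs P) = 2
u_1(D vs P) = 0
u_1(E vs P) = 3
max payoff 5 at {B}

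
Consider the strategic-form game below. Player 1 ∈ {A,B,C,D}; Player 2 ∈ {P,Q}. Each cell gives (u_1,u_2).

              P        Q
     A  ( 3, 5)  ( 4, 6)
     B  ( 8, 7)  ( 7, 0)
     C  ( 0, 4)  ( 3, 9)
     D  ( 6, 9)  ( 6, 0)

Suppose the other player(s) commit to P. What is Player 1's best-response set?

u_1(A vs P) = 3
u_1(B vs P) = 8
u_1(C vs P) = 0
u_1(D vs P) = 6
max payoff 8 at {B}

argmax u_1 = {B}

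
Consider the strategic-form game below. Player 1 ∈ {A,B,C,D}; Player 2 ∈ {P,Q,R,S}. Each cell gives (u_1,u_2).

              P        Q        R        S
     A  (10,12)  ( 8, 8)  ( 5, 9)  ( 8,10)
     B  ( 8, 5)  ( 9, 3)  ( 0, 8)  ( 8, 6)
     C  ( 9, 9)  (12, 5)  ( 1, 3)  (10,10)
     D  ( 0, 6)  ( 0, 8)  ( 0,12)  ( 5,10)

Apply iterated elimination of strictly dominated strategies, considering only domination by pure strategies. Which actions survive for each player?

P1 drop B (C beats it: P:9>8 Q:12>9 R:1>0 S:10>8)
P1 drop D (A beats it: P:10>0 Q:8>0 R:5>0 S:8>5)
P2 drop Q (P beats it: A:12>8 C:9>5)
P2 drop R (P beats it: A:12>9 C:9>3)
P1→{A,C} P2→{P,S}

Survivors P1:{A,C} P2:{P,S}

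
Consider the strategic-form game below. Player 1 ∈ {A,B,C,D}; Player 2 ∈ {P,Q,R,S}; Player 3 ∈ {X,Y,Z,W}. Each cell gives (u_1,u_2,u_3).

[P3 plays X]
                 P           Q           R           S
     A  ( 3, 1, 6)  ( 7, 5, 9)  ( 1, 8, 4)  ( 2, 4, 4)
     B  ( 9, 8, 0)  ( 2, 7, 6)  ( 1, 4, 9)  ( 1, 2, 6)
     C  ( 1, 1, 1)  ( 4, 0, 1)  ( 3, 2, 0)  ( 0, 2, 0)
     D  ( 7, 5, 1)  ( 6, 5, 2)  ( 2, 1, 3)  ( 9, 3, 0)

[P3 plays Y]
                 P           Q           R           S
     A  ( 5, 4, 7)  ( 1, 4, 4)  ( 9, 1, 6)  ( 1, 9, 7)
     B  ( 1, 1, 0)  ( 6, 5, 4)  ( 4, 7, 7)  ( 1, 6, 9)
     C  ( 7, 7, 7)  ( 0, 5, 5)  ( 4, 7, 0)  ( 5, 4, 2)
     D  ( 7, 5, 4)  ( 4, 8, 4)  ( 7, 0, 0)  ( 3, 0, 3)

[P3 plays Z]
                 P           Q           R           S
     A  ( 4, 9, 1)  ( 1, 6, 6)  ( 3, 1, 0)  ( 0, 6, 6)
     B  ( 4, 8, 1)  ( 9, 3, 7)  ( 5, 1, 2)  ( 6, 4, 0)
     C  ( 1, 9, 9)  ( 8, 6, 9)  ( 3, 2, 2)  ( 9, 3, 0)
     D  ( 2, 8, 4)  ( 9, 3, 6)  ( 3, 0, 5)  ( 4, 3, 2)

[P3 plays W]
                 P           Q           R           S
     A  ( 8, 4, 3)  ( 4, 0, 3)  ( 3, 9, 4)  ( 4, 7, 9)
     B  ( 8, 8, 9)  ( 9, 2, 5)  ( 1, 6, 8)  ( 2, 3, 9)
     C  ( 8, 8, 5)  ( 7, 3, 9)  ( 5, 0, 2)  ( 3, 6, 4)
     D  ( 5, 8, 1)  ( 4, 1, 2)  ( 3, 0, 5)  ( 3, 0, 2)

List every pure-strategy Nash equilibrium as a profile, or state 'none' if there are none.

PSNE = {(B,P,W)}

(A,P,X): not NE [P1→B gives 9>3; P2→R gives 8>1; P3→Y gives 7>6]
(A,P,Y): not NE [P1→D gives 7>5; P2→S gives 9>4]
(A,P,Z): not NE [P3→Y gives 7>1]
(A,P,W): not NE [P2→R gives 9>4; P3→Y gives 7>3]
(A,Q,X): not NE [P2→R gives 8>5]
(A,Q,Y): not NE [P1→B gives 6>1; P2→S gives 9>4; P3→X gives 9>4]
(A,Q,Z): not NE [P1→D gives 9>1; P2→P gives 9>6; P3→X gives 9>6]
(A,Q,W): not NE [P1→B gives 9>4; P2→R gives 9>0; P3→X gives 9>3]
(A,R,X): not NE [P1→C gives 3>1; P3→Y gives 6>4]
(A,R,Y): not NE [P2→S gives 9>1]
(A,R,Z): not NE [P1→B gives 5>3; P2→P gives 9>1; P3→Y gives 6>0]
(A,R,W): not NE [P1→C gives 5>3; P3→Y gives 6>4]
(A,S,X): not NE [P1→D gives 9>2; P2→R gives 8>4; P3→W gives 9>4]
(A,S,Y): not NE [P1→C gives 5>1; P3→W gives 9>7]
(A,S,Z): not NE [P1→C gives 9>0; P2→P gives 9>6; P3→W gives 9>6]
(A,S,W): not NE [P2→R gives 9>7]
(B,P,X): not NE [P3→W gives 9>0]
(B,P,Y): not NE [P1→D gives 7>1; P2→R gives 7>1; P3→W gives 9>0]
(B,P,Z): not NE [P3→W gives 9>1]
(B,P,W): NE
(B,Q,X): not NE [P1→A gives 7>2; P2→P gives 8>7; P3→Z gives 7>6]
(B,Q,Y): not NE [P2→R gives 7>5; P3→Z gives 7>4]
(B,Q,Z): not NE [P2→P gives 8>3]
(B,Q,W): not NE [P2→P gives 8>2; P3→Z gives 7>5]
(B,R,X): not NE [P1→C gives 3>1; P2→P gives 8>4]
(B,R,Y): not NE [P1→A gives 9>4; P3→X gives 9>7]
(B,R,Z): not NE [P2→P gives 8>1; P3→X gives 9>2]
(B,R,W): not NE [P1→C gives 5>1; P2→P gives 8>6; P3→X gives 9>8]
(B,S,X): not NE [P1→D gives 9>1; P2→P gives 8>2; P3→W gives 9>6]
(B,S,Y): not NE [P1→C gives 5>1; P2→R gives 7>6]
(B,S,Z): not NE [P1→C gives 9>6; P2→P gives 8>4; P3→W gives 9>0]
(B,S,W): not NE [P1→A gives 4>2; P2→P gives 8>3]
(C,P,X): not NE [P1→B gives 9>1; P2→S gives 2>1; P3→Z gives 9>1]
(C,P,Y): not NE [P3→Z gives 9>7]
(C,P,Z): not NE [P1→B gives 4>1]
(C,P,W): not NE [P3→Z gives 9>5]
(C,Q,X): not NE [P1→A gives 7>4; P2→S gives 2>0; P3→W gives 9>1]
(C,Q,Y): not NE [P1→B gives 6>0; P2→R gives 7>5; P3→W gives 9>5]
(C,Q,Z): not NE [P1→D gives 9>8; P2→P gives 9>6]
(C,Q,W): not NE [P1→B gives 9>7; P2→P gives 8>3]
(C,R,X): not NE [P3→W gives 2>0]
(C,R,Y): not NE [P1→A gives 9>4; P3→W gives 2>0]
(C,R,Z): not NE [P1→B gives 5>3; P2→P gives 9>2]
(C,R,W): not NE [P2→P gives 8>0]
(C,S,X): not NE [P1→D gives 9>0; P3→W gives 4>0]
(C,S,Y): not NE [P2→R gives 7>4; P3→W gives 4>2]
(C,S,Z): not NE [P2→P gives 9>3; P3→W gives 4>0]
(C,S,W): not NE [P1→A gives 4>3; P2→P gives 8>6]
(D,P,X): not NE [P1→B gives 9>7; P3→Z gives 4>1]
(D,P,Y): not NE [P2→Q gives 8>5]
(D,P,Z): not NE [P1→B gives 4>2]
(D,P,W): not NE [P1→C gives 8>5; P3→Z gives 4>1]
(D,Q,X): not NE [P1→A gives 7>6; P3→Z gives 6>2]
(D,Q,Y): not NE [P1→B gives 6>4; P3→Z gives 6>4]
(D,Q,Z): not NE [P2→P gives 8>3]
(D,Q,W): not NE [P1→B gives 9>4; P2→P gives 8>1; P3→Z gives 6>2]
(D,R,X): not NE [P1→C gives 3>2; P2→Q gives 5>1; P3→W gives 5>3]
(D,R,Y): not NE [P1→A gives 9>7; P2→Q gives 8>0; P3→W gives 5>0]
(D,R,Z): not NE [P1→B gives 5>3; P2→P gives 8>0]
(D,R,W): not NE [P1→C gives 5>3; P2→P gives 8>0]
(D,S,X): not NE [P2→Q gives 5>3; P3→Y gives 3>0]
(D,S,Y): not NE [P1→C gives 5>3; P2→Q gives 8>0]
(D,S,Z): not NE [P1→C gives 9>4; P2→P gives 8>3; P3→Y gives 3>2]
(D,S,W): not NE [P1→A gives 4>3; P2→P gives 8>0; P3→Y gives 3>2]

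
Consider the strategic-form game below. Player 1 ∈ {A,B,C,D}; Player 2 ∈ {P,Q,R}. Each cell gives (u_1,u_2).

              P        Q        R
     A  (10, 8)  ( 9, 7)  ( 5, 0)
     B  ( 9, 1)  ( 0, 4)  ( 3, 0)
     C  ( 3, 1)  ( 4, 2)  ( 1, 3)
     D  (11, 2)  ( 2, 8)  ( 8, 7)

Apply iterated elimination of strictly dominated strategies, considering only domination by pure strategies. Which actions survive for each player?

Survivors P1:{A,D} P2:{P,Q}

P1 drop B (A beats it: P:10>9 Q:9>0 R:5>3)
P1 drop C (A beats it: P:10>3 Q:9>4 R:5>1)
P2 drop R (Q beats it: A:7>0 D:8>7)
P1→{A,D} P2→{P,Q}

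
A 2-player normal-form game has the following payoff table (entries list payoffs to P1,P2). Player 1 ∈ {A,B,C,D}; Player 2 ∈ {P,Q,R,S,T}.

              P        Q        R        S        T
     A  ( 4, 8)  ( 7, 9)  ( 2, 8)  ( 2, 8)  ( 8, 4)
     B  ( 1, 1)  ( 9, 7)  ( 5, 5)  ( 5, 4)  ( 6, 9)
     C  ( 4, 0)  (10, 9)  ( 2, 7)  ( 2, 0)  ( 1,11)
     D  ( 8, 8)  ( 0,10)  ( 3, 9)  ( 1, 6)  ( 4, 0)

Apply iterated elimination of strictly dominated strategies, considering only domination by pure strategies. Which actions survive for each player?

P2 drop P (Q beats it: A:9>8 B:7>1 C:9>0 D:10>8)
P1 drop D (B beats it: Q:9>0 R:5>3 S:5>1 T:6>4)
P2 drop R (Q beats it: A:9>8 B:7>5 C:9>7)
P2 drop S (Q beats it: A:9>8 B:7>4 C:9>0)
P1→{A,B,C} P2→{Q,T}

IESDS → P1:{A,B,C} P2:{Q,T}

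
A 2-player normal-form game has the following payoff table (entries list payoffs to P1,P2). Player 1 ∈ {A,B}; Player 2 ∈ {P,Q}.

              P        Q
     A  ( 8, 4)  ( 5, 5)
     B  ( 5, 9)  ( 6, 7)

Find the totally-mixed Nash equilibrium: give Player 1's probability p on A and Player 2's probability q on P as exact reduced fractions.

P1 indiff ⇒ q·8+(1-q)·5 = q·5+(1-q)·6 ⇒ q(3) = (1-q)(1) ⇒ q = 1/4
P2 indiff ⇒ p·4+(1-p)·9 = p·5+(1-p)·7 ⇒ p(-1) = (1-p)(-2) ⇒ p = 2/3

p=2/3, q=1/4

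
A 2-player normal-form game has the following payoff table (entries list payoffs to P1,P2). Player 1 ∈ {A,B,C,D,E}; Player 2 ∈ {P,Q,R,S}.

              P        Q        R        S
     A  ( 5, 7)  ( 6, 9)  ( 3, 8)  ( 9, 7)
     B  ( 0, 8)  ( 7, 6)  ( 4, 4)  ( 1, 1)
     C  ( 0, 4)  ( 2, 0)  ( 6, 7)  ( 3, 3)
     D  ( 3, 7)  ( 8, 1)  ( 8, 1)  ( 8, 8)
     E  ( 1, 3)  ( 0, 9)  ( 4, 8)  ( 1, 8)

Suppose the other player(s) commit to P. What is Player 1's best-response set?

argmax u_1 = {A}

u_1(A vs P) = 5
u_1(B vs P) = 0
u_1(C vs P) = 0
u_1(D vs P) = 3
u_1(E vs P) = 1
max payoff 5 at {A}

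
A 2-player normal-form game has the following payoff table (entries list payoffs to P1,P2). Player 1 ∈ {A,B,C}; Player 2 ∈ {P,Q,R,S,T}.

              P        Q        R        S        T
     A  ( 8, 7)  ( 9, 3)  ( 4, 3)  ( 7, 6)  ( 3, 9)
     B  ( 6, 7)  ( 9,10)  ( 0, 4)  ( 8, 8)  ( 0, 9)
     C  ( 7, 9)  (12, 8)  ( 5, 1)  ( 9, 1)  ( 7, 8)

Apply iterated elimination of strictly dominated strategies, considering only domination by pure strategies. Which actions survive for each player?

P1 drop B (C beats it: P:7>6 Q:12>9 R:5>0 S:9>8 T:7>0)
P2 drop Q (P beats it: A:7>3 C:9>8)
P2 drop R (P beats it: A:7>3 C:9>1)
P2 drop S (P beats it: A:7>6 C:9>1)
P1→{A,C} P2→{P,T}

IESDS → P1:{A,C} P2:{P,T}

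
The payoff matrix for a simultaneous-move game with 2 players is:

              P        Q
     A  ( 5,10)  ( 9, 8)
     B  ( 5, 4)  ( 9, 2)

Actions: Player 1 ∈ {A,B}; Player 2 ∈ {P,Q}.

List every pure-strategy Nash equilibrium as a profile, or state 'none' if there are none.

(A,P): NE
(A,Q): not NE [P2→P gives 10>8]
(B,P): NE
(B,Q): not NE [P2→P gives 4>2]

NE set: (A,P), (B,P)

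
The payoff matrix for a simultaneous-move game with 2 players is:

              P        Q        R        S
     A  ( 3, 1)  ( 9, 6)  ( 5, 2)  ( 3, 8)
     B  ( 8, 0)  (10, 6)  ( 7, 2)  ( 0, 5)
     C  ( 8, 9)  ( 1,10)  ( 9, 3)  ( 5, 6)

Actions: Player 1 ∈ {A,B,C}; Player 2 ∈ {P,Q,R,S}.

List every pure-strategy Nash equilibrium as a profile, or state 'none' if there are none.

(A,P): not NE [P1→C gives 8>3; P2→S gives 8>1]
(A,Q): not NE [P1→B gives 10>9; P2→S gives 8>6]
(A,R): not NE [P1→C gives 9>5; P2→S gives 8>2]
(A,S): not NE [P1→C gives 5>3]
(B,P): not NE [P2→Q gives 6>0]
(B,Q): NE
(B,R): not NE [P1→C gives 9>7; P2→Q gives 6>2]
(B,S): not NE [P1→C gives 5>0; P2→Q gives 6>5]
(C,P): not NE [P2→Q gives 10>9]
(C,Q): not NE [P1→B gives 10>1]
(C,R): not NE [P2→Q gives 10>3]
(C,S): not NE [P2→Q gives 10>6]

Nash profiles: (B,Q)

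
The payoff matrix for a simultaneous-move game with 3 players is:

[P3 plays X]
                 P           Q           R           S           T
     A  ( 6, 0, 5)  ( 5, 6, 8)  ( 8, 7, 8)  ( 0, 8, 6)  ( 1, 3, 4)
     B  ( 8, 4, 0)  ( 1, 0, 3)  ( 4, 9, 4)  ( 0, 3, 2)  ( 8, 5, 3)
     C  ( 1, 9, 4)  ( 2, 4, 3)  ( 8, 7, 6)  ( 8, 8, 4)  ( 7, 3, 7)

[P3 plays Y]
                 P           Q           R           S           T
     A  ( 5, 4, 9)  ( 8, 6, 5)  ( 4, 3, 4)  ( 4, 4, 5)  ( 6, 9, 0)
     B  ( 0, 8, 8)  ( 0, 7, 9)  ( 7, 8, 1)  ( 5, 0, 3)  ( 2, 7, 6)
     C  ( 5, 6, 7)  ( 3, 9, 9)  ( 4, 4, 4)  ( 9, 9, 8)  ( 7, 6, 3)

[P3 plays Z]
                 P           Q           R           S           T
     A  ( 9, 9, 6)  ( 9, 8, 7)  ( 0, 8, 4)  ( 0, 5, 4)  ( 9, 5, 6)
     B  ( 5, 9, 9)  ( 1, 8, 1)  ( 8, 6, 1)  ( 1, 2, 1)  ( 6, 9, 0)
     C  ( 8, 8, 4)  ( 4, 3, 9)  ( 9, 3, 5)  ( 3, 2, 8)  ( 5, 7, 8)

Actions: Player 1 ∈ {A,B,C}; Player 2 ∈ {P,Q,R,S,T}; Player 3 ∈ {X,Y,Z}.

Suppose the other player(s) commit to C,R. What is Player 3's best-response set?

u_3(X vs C,R) = 6
u_3(Y vs C,R) = 4
u_3(Z vs C,R) = 5
max payoff 6 at {X}

BR_3 = {X}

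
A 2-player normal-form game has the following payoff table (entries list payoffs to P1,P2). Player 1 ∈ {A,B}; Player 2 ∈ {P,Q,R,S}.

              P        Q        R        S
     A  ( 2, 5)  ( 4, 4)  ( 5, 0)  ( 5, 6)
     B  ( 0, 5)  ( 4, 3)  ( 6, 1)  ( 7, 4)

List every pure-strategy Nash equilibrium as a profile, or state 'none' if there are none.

(A,P): not NE [P2→S gives 6>5]
(A,Q): not NE [P2→S gives 6>4]
(A,R): not NE [P1→B gives 6>5; P2→S gives 6>0]
(A,S): not NE [P1→B gives 7>5]
(B,P): not NE [P1→A gives 2>0]
(B,Q): not NE [P2→P gives 5>3]
(B,R): not NE [P2→P gives 5>1]
(B,S): not NE [P2→P gives 5>4]

Equilibria: none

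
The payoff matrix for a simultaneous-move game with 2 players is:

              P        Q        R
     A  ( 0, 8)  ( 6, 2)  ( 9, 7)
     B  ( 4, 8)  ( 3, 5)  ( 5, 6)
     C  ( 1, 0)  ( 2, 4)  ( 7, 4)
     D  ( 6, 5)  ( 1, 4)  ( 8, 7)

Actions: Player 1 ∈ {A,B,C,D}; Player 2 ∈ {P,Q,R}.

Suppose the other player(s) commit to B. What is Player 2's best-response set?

u_2(P vs B) = 8
u_2(Q vs B) = 5
u_2(R vs B) = 6
max payoff 8 at {P}

argmax u_2 = {P}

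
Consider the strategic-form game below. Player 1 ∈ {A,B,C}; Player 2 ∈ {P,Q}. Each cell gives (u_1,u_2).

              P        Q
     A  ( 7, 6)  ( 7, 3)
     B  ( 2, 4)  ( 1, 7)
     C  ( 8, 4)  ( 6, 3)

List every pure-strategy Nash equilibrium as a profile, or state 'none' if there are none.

(A,P): not NE [P1→C gives 8>7]
(A,Q): not NE [P2→P gives 6>3]
(B,P): not NE [P1→C gives 8>2; P2→Q gives 7>4]
(B,Q): not NE [P1→A gives 7>1]
(C,P): NE
(C,Q): not NE [P1→A gives 7>6; P2→P gives 4>3]

Nash profiles: (C,P)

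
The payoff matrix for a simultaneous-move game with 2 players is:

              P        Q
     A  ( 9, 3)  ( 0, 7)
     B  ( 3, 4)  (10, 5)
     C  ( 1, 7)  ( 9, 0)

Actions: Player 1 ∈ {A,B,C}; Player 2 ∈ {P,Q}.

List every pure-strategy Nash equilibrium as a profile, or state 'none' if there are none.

(A,P): not NE [P2→Q gives 7>3]
(A,Q): not NE [P1→B gives 10>0]
(B,P): not NE [P1→A gives 9>3; P2→Q gives 5>4]
(B,Q): NE
(C,P): not NE [P1→A gives 9>1]
(C,Q): not NE [P1→B gives 10>9; P2→P gives 7>0]

PSNE = {(B,Q)}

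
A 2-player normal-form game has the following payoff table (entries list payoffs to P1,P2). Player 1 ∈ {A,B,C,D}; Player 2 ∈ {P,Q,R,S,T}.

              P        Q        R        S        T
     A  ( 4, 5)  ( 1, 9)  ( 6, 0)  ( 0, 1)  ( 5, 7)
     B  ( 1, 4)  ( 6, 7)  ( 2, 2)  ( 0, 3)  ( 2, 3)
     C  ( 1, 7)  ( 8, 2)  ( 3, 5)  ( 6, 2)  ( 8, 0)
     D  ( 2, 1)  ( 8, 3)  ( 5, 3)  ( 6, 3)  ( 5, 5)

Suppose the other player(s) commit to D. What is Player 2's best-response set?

u_2(P vs D) = 1
u_2(Q vs D) = 3
u_2(R vs D) = 3
u_2(S vs D) = 3
u_2(T vs D) = 5
max payoff 5 at {T}

argmax u_2 = {T}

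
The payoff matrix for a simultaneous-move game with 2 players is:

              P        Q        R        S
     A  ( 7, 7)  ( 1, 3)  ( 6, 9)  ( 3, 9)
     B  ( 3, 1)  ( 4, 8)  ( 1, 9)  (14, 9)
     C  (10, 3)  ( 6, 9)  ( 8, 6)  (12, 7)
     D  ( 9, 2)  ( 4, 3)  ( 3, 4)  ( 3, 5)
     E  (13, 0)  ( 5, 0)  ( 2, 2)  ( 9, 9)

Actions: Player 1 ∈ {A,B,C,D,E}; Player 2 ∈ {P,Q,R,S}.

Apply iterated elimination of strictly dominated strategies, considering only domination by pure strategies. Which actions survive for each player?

P1 drop A (C beats it: P:10>7 Q:6>1 R:8>6 S:12>3)
P1 drop D (C beats it: P:10>9 Q:6>4 R:8>3 S:12>3)
P2 drop P (R beats it: B:9>1 C:6>3 E:2>0)
P1 drop E (C beats it: Q:6>5 R:8>2 S:12>9)
P1→{B,C} P2→{Q,R,S}

Survivors P1:{B,C} P2:{Q,R,S}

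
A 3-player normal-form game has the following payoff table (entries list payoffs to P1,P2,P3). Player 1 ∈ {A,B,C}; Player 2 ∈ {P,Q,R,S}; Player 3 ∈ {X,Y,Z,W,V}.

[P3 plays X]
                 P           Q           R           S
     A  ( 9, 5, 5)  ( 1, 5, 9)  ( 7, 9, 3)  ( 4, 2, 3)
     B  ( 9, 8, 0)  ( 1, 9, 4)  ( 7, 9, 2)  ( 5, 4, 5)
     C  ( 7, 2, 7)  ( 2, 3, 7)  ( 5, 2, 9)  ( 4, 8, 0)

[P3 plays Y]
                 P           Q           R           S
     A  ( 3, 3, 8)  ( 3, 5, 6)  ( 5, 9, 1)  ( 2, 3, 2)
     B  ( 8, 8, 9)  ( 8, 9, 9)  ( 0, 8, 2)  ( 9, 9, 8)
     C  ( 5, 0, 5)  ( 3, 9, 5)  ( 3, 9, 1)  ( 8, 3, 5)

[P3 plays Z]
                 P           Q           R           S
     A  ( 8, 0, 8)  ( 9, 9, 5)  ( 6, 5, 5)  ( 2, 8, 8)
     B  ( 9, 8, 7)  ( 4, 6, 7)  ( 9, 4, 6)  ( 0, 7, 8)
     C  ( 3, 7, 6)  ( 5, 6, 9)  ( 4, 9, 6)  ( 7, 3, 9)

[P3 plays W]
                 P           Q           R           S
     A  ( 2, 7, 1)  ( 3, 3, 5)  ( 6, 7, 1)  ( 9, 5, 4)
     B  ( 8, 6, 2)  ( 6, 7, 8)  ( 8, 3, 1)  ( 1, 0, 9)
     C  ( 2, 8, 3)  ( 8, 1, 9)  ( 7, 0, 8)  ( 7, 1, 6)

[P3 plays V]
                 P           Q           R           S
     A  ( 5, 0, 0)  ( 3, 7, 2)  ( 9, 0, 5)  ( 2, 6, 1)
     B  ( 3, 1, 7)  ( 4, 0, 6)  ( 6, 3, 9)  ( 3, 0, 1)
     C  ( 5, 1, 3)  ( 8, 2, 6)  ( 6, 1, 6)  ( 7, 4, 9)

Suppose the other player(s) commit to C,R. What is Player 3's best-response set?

u_3(X vs C,R) = 9
u_3(Y vs C,R) = 1
u_3(Z vs C,R) = 6
u_3(W vs C,R) = 8
u_3(V vs C,R) = 6
max payoff 9 at {X}

BR_3 = {X}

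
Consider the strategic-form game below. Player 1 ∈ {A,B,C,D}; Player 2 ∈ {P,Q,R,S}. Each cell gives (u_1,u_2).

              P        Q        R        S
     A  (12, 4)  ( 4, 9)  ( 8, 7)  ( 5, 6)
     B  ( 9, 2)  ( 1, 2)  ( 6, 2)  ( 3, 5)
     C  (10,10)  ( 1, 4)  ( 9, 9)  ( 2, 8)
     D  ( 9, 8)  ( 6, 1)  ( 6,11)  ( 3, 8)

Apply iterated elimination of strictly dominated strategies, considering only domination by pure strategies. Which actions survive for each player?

P1 drop B (A beats it: P:12>9 Q:4>1 R:8>6 S:5>3)
P2 drop S (R beats it: A:7>6 C:9>8 D:11>8)
P1→{A,C,D} P2→{P,Q,R}

IESDS → P1:{A,C,D} P2:{P,Q,R}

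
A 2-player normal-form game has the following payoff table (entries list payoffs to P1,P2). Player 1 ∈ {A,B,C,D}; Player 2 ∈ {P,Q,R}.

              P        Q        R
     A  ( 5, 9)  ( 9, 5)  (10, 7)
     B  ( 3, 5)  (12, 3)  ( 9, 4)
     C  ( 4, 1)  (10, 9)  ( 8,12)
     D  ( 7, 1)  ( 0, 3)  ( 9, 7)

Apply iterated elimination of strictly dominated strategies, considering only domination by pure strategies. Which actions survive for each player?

IESDS → P1:{A,D} P2:{P,R}

P2 drop Q (R beats it: A:7>5 B:4>3 C:12>9 D:7>3)
P1 drop B (A beats it: P:5>3 R:10>9)
P1 drop C (A beats it: P:5>4 R:10>8)
P1→{A,D} P2→{P,R}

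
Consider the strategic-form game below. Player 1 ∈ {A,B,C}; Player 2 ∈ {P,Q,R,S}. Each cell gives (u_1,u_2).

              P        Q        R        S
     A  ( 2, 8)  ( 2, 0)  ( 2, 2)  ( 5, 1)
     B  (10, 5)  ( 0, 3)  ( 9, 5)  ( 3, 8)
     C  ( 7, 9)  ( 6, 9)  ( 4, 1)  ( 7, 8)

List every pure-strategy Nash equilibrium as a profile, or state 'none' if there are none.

PSNE = {(C,Q)}

(A,P): not NE [P1→B gives 10>2]
(A,Q): not NE [P1→C gives 6>2; P2→P gives 8>0]
(A,R): not NE [P1→B gives 9>2; P2→P gives 8>2]
(A,S): not NE [P1→C gives 7>5; P2→P gives 8>1]
(B,P): not NE [P2→S gives 8>5]
(B,Q): not NE [P1→C gives 6>0; P2→S gives 8>3]
(B,R): not NE [P2→S gives 8>5]
(B,S): not NE [P1→C gives 7>3]
(C,P): not NE [P1→B gives 10>7]
(C,Q): NE
(C,R): not NE [P1→B gives 9>4; P2→Q gives 9>1]
(C,S): not NE [P2→Q gives 9>8]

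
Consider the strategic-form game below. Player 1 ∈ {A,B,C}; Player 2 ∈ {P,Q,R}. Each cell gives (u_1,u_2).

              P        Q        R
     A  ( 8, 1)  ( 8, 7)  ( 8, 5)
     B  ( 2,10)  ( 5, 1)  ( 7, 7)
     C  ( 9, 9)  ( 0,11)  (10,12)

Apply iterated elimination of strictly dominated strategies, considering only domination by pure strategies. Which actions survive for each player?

Remaining: P1:{A,C} P2:{Q,R}

P1 drop B (A beats it: P:8>2 Q:8>5 R:8>7)
P2 drop P (Q beats it: A:7>1 C:11>9)
P1→{A,C} P2→{Q,R}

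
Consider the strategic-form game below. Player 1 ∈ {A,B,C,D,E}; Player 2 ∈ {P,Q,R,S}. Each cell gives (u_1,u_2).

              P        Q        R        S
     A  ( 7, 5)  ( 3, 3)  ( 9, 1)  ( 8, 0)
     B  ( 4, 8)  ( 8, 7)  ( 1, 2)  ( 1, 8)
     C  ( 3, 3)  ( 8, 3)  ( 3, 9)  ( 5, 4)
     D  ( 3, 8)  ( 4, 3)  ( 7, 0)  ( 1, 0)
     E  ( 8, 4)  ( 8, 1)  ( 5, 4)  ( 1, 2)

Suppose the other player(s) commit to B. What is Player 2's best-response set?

BR_2 = {P,S}

u_2(P vs B) = 8
u_2(Q vs B) = 7
u_2(R vs B) = 2
u_2(S vs B) = 8
max payoff 8 at {P,S}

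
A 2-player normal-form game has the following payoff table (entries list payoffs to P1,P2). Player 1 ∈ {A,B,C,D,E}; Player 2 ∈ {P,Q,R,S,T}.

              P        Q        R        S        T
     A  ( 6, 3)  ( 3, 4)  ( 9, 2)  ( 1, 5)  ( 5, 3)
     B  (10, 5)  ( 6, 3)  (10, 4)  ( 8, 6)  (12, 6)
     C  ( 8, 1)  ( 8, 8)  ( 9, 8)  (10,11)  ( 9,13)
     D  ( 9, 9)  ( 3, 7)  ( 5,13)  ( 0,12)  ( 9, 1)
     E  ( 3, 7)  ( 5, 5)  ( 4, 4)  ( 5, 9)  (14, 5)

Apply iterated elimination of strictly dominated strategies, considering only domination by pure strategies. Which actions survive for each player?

Remaining: P1:{B,C,E} P2:{S,T}

P1 drop A (B beats it: P:10>6 Q:6>3 R:10>9 S:8>1 T:12>5)
P1 drop D (B beats it: P:10>9 Q:6>3 R:10>5 S:8>0 T:12>9)
P2 drop P (S beats it: B:6>5 C:11>1 E:9>7)
P2 drop Q (S beats it: B:6>3 C:11>8 E:9>5)
P2 drop R (S beats it: B:6>4 C:11>8 E:9>4)
P1→{B,C,E} P2→{S,T}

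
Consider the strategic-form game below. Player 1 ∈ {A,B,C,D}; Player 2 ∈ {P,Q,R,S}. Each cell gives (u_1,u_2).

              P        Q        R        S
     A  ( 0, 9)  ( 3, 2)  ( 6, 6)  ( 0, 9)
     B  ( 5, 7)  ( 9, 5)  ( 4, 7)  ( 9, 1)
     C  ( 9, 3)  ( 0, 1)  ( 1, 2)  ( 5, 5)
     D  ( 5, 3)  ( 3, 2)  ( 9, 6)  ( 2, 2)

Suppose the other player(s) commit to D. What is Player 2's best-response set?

BR_2 = {R}

u_2(P vs D) = 3
u_2(Q vs D) = 2
u_2(R vs D) = 6
u_2(S vs D) = 2
max payoff 6 at {R}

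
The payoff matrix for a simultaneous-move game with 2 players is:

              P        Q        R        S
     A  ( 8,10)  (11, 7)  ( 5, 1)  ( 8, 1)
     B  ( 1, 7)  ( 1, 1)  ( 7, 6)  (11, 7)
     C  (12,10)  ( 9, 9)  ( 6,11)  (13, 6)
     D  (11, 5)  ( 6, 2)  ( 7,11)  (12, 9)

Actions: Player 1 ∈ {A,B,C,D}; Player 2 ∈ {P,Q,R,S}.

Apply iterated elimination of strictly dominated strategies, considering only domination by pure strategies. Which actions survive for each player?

P2 drop Q (P beats it: A:10>7 B:7>1 C:10>9 D:5>2)
P1 drop A (C beats it: P:12>8 R:6>5 S:13>8)
P1→{B,C,D} P2→{P,R,S}

Survivors P1:{B,C,D} P2:{P,R,S}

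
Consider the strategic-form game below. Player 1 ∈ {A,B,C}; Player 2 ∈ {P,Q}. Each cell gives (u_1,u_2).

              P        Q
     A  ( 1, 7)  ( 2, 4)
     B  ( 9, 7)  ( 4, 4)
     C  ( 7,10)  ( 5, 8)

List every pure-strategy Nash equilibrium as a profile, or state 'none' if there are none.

(A,P): not NE [P1→B gives 9>1]
(A,Q): not NE [P1→C gives 5>2; P2→P gives 7>4]
(B,P): NE
(B,Q): not NE [P1→C gives 5>4; P2→P gives 7>4]
(C,P): not NE [P1→B gives 9>7]
(C,Q): not NE [P2→P gives 10>8]

Nash profiles: (B,P)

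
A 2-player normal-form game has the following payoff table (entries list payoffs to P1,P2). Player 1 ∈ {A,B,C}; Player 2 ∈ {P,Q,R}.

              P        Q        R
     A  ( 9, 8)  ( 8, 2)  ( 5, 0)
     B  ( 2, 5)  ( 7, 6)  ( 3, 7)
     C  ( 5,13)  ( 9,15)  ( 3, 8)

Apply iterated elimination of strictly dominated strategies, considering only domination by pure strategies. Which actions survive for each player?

P1 drop B (A beats it: P:9>2 Q:8>7 R:5>3)
P2 drop R (P beats it: A:8>0 C:13>8)
P1→{A,C} P2→{P,Q}

IESDS → P1:{A,C} P2:{P,Q}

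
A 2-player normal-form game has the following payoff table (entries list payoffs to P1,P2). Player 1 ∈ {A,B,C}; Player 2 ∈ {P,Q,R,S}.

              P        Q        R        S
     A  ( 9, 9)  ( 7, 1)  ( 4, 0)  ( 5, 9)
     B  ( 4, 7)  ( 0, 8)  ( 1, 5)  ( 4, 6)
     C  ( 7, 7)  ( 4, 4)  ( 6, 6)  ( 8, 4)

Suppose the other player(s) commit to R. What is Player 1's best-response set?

P1 best: {C}

u_1(A vs R) = 4
u_1(B vs R) = 1
u_1(C vs R) = 6
max payoff 6 at {C}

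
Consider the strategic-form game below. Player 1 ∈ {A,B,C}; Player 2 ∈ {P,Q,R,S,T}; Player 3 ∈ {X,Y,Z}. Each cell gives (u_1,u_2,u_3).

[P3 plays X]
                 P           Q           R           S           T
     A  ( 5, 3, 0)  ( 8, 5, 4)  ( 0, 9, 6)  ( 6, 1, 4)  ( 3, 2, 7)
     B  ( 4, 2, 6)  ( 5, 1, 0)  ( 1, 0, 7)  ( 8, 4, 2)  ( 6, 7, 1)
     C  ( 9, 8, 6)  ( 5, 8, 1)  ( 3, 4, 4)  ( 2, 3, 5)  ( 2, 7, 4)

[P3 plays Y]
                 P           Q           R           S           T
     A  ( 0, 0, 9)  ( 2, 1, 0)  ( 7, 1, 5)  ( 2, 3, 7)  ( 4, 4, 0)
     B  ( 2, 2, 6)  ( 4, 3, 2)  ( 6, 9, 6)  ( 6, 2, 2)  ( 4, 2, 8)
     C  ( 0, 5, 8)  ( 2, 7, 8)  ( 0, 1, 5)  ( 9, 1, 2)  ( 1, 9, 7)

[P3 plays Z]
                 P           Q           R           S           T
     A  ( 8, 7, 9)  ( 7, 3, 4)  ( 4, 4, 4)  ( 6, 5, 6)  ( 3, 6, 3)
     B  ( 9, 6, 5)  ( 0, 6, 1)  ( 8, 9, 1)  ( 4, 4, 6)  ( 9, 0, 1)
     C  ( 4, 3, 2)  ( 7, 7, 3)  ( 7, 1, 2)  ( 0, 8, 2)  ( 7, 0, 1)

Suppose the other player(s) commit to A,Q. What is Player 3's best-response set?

u_3(X vs A,Q) = 4
u_3(Y vs A,Q) = 0
u_3(Z vs A,Q) = 4
max payoff 4 at {X,Z}

BR_3 = {X,Z}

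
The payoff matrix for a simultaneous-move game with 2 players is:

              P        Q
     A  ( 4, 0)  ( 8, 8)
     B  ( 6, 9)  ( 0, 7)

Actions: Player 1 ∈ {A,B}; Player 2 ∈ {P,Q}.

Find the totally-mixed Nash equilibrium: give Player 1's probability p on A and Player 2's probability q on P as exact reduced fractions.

P1 indiff ⇒ q·4+(1-q)·8 = q·6+(1-q)·0 ⇒ q(-2) = (1-q)(-8) ⇒ q = 4/5
P2 indiff ⇒ p·0+(1-p)·9 = p·8+(1-p)·7 ⇒ p(-8) = (1-p)(-2) ⇒ p = 1/5

P1 mixes 1/5 on A; P2 mixes 4/5 on P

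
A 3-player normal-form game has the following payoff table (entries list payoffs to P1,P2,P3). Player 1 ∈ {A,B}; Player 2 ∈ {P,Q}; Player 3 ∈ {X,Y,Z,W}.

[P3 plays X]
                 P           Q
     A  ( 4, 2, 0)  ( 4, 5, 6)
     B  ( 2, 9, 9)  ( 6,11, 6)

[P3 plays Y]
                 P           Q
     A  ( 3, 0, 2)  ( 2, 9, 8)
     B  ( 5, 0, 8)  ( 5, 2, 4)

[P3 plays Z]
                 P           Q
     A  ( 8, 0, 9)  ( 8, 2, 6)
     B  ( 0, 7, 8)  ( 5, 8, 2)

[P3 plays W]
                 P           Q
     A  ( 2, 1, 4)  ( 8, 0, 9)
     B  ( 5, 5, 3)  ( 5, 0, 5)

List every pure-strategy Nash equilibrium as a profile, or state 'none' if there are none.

(A,P,X): not NE [P2→Q gives 5>2; P3→Z gives 9>0]
(A,P,Y): not NE [P1→B gives 5>3; P2→Q gives 9>0; P3→Z gives 9>2]
(A,P,Z): not NE [P2→Q gives 2>0]
(A,P,W): not NE [P1→B gives 5>2; P3→Z gives 9>4]
(A,Q,X): not NE [P1→B gives 6>4; P3→W gives 9>6]
(A,Q,Y): not NE [P1→B gives 5>2; P3→W gives 9>8]
(A,Q,Z): not NE [P3→W gives 9>6]
(A,Q,W): not NE [P2→P gives 1>0]
(B,P,X): not NE [P1→A gives 4>2; P2→Q gives 11>9]
(B,P,Y): not NE [P2→Q gives 2>0; P3→X gives 9>8]
(B,P,Z): not NE [P1→A gives 8>0; P2→Q gives 8>7; P3→X gives 9>8]
(B,P,W): not NE [P3→X gives 9>3]
(B,Q,X): NE
(B,Q,Y): not NE [P3→X gives 6>4]
(B,Q,Z): not NE [P1→A gives 8>5; P3→X gives 6>2]
(B,Q,W): not NE [P1→A gives 8>5; P2→P gives 5>0; P3→X gives 6>5]

NE set: (B,Q,X)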